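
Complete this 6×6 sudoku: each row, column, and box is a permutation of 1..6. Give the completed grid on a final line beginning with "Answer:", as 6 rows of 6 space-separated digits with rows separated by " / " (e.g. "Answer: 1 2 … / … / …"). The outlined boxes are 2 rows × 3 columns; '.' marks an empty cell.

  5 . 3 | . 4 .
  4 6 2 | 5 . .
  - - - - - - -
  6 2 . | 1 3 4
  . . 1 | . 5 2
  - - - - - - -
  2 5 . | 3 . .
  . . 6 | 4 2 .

Step 1. [r2c5∈{1}] r2c5's peers cover all but 1. So r2c5=1.
Step 2. [r6c1∈{1,3}] across col 1, 1 lands solely at r6c1 ⇒ r6c1=1.
Step 3. [r1c6∈{6}] r1c6 has the single candidate 6 ⇒ r1c6=6.
Step 4. [r4c1∈{3}] nothing but 3 survives at r4c1 ⇒ r4c1=3.
Step 5. [r4c4∈{6}] nothing but 6 survives at r4c4 ⇒ r4c4=6.
Step 6. [r6c6∈{5}] r6c6's peers cover all but 5 ⇒ r6c6=5.
Step 7. [r5c5∈{6}] only 6 remains possible at r5c5, so r5c5=6.
Step 8. [r5c3∈{4}] only 4 remains possible at r5c3. So r5c3=4.
Step 9. [r6c2∈{3}] r6c2's peers cover all but 3. So r6c2=3.
Step 10. [r2c6∈{3}] nothing but 3 survives at r2c6, so r2c6=3.
Step 11. [r3c3∈{5}] only 5 remains possible at r3c3. So r3c3=5.
Step 12. [r5c6∈{1}] nothing but 1 survives at r5c6. So r5c6=1.
Step 13. [r4c2∈{4}] r4c2's peers cover all but 4. So r4c2=4.
Step 14. [r1c2∈{1}] only 1 remains possible at r1c2. So r1c2=1.
Step 15. [r1c4∈{2}] only 2 remains possible at r1c4, so r1c4=2.

Answer: 5 1 3 2 4 6 / 4 6 2 5 1 3 / 6 2 5 1 3 4 / 3 4 1 6 5 2 / 2 5 4 3 6 1 / 1 3 6 4 2 5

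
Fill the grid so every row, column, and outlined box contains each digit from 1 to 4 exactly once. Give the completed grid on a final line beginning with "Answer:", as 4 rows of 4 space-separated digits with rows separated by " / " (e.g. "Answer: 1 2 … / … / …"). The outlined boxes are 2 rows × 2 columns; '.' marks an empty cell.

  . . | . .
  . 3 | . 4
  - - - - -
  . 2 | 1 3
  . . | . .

Step 1. [r2c1∈{1,2}] across row 2, 1 lands solely at r2c1. So r2c1=1.
Step 2. [r2c3∈{2}] only 2 remains possible at r2c3 ⇒ r2c3=2.
Step 3. [r3c1∈{4}] r3c1 has the single candidate 4. So r3c1=4.
Step 4. [r1c3∈{3}] r1c3 is down to just 3 ⇒ r1c3=3.
Step 5. [r1c4∈{1}] r1c4 is down to just 1. So r1c4=1.
Step 6. [r4c4∈{2}] r4c4's peers cover all but 2, so r4c4=2.
Step 7. [r4c3∈{4}] r4c3 has the single candidate 4 ⇒ r4c3=4.
Step 8. [r1c1∈{2}] nothing but 2 survives at r1c1 ⇒ r1c1=2.
Step 9. [r4c2∈{1}] r4c2 has the single candidate 1. So r4c2=1.
Step 10. [r1c2∈{4}] only 4 remains possible at r1c2. So r1c2=4.
Step 11. [r4c1∈{3}] r4c1 is down to just 3. So r4c1=3.

Answer: 2 4 3 1 / 1 3 2 4 / 4 2 1 3 / 3 1 4 2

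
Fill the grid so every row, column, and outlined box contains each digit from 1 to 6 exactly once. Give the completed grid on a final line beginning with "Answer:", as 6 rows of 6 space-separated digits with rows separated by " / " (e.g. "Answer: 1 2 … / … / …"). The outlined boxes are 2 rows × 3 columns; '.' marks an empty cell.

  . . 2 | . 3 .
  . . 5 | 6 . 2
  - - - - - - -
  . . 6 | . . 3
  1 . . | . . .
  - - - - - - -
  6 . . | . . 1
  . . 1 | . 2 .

Step 1. [r1c1∈{4}] r1c1 is down to just 4 ⇒ r1c1=4.
Step 2. [r5c2∈{2,3,4,5}] across row 5, 2 lands solely at r5c2. So r5c2=2.
Step 3. [r2c5∈{1,4}] across row 2, 4 lands solely at r2c5, so r2c5=4.
Step 4. [r5c5∈{5}] r5c5's peers cover all but 5. So r5c5=5.
Step 5. [r1c4∈{1,5}] box 2 places 1 nowhere but r1c4 ⇒ r1c4=1.
Step 6. [r4c4∈{2,4,5}] row 4 places 2 nowhere but r4c4. So r4c4=2.
Step 7. [r3c4∈{4,5}] col 4 places 5 nowhere but r3c4 ⇒ r3c4=5.
Step 8. [r4c6∈{4,6}] box 4 places 4 nowhere but r4c6 ⇒ r4c6=4.
Step 9. [r5c3∈{3,4}] across col 3, 4 lands solely at r5c3 ⇒ r5c3=4.
Step 10. [r6c1∈{3,5}] col 1 places 5 nowhere but r6c1. So r6c1=5.
Step 11. [r6c2∈{3}] r6c2's peers cover all but 3. So r6c2=3.
Step 12. [r1c6∈{5}] r1c6 is down to just 5, so r1c6=5.
Step 13. [r3c2∈{4}] only 4 remains possible at r3c2 ⇒ r3c2=4.
Step 14. [r5c4∈{3}] r5c4 is down to just 3. So r5c4=3.
Step 15. [r3c1∈{2}] r3c1 has the single candidate 2. So r3c1=2.
Step 16. [r2c2∈{1}] r2c2 is down to just 1. So r2c2=1.
Step 17. [r4c3∈{3}] nothing but 3 survives at r4c3, so r4c3=3.
Step 18. [r3c5∈{1}] r3c5 has the single candidate 1. So r3c5=1.
Step 19. [r4c5∈{6}] r4c5 is down to just 6. So r4c5=6.
Step 20. [r4c2∈{5}] r4c2 is down to just 5, so r4c2=5.
Step 21. [r6c4∈{4}] nothing but 4 survives at r6c4 ⇒ r6c4=4.
Step 22. [r2c1∈{3}] r2c1 is down to just 3, so r2c1=3.
Step 23. [r1c2∈{6}] only 6 remains possible at r1c2. So r1c2=6.
Step 24. [r6c6∈{6}] only 6 remains possible at r6c6 ⇒ r6c6=6.

Answer: 4 6 2 1 3 5 / 3 1 5 6 4 2 / 2 4 6 5 1 3 / 1 5 3 2 6 4 / 6 2 4 3 5 1 / 5 3 1 4 2 6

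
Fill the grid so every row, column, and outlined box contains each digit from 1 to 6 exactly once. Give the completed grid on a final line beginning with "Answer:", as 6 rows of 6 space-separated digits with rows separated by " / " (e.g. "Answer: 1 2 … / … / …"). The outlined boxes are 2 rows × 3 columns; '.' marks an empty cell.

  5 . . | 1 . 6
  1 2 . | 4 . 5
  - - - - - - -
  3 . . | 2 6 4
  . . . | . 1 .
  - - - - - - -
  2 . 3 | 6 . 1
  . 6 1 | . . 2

Step 1. [r5c2∈{4,5}] in box 5, 5 fits only at r5c2 ⇒ r5c2=5.
Step 2. [r4c4∈{3,5}] 5 has one home in box 4: r4c4. So r4c4=5.
Step 3. [r4c2∈{4}] nothing but 4 survives at r4c2 ⇒ r4c2=4.
Step 4. [r2c5∈{3}] r2c5 has the single candidate 3, so r2c5=3.
Step 5. [r4c1∈{6}] r4c1 is down to just 6, so r4c1=6.
Step 6. [r5c5∈{4}] r5c5's peers cover all but 4, so r5c5=4.
Step 7. [r6c5∈{5}] r6c5 has the single candidate 5. So r6c5=5.
Step 8. [r3c3∈{5}] nothing but 5 survives at r3c3 ⇒ r3c3=5.
Step 9. [r4c3∈{2}] r4c3 has the single candidate 2, so r4c3=2.
Step 10. [r3c2∈{1}] r3c2's peers cover all but 1. So r3c2=1.
Step 11. [r2c3∈{6}] only 6 remains possible at r2c3 ⇒ r2c3=6.
Step 12. [r6c1∈{4}] nothing but 4 survives at r6c1 ⇒ r6c1=4.
Step 13. [r6c4∈{3}] r6c4's peers cover all but 3 ⇒ r6c4=3.
Step 14. [r1c5∈{2}] r1c5 has the single candidate 2 ⇒ r1c5=2.
Step 15. [r1c2∈{3}] only 3 remains possible at r1c2. So r1c2=3.
Step 16. [r4c6∈{3}] r4c6 has the single candidate 3 ⇒ r4c6=3.
Step 17. [r1c3∈{4}] r1c3 has the single candidate 4 ⇒ r1c3=4.

Answer: 5 3 4 1 2 6 / 1 2 6 4 3 5 / 3 1 5 2 6 4 / 6 4 2 5 1 3 / 2 5 3 6 4 1 / 4 6 1 3 5 2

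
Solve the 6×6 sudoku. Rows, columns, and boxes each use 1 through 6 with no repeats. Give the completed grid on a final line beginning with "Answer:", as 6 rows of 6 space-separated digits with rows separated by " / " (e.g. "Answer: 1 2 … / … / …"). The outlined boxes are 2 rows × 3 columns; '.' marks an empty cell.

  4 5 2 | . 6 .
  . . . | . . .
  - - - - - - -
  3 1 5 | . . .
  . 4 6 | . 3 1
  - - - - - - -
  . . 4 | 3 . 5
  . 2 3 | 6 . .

Step 1. [r2c5∈{1,2,4,5}] 5 has one home in col 5: r2c5 ⇒ r2c5=5.
Step 2. [r6c6∈{4}] r6c6's peers cover all but 4. So r6c6=4.
Step 3. [r2c4∈{1,2,4}] r2c4 is the only open cell in row 2 admitting 4. So r2c4=4.
Step 4. [r3c4∈{2}] r3c4's peers cover all but 2. So r3c4=2.
Step 5. [r5c2∈{6}] only 6 remains possible at r5c2, so r5c2=6.
Step 6. [r5c1∈{1}] r5c1 has the single candidate 1. So r5c1=1.
Step 7. [r2c2∈{3}] nothing but 3 survives at r2c2 ⇒ r2c2=3.
Step 8. [r3c6∈{6}] r3c6 has the single candidate 6 ⇒ r3c6=6.
Step 9. [r6c1∈{5}] only 5 remains possible at r6c1, so r6c1=5.
Step 10. [r6c5∈{1}] r6c5 has the single candidate 1. So r6c5=1.
Step 11. [r2c3∈{1}] r2c3 has the single candidate 1 ⇒ r2c3=1.
Step 12. [r2c1∈{6}] nothing but 6 survives at r2c1 ⇒ r2c1=6.
Step 13. [r1c4∈{1}] r1c4 is down to just 1 ⇒ r1c4=1.
Step 14. [r1c6∈{3}] nothing but 3 survives at r1c6. So r1c6=3.
Step 15. [r5c5∈{2}] only 2 remains possible at r5c5, so r5c5=2.
Step 16. [r4c4∈{5}] nothing but 5 survives at r4c4, so r4c4=5.
Step 17. [r4c1∈{2}] r4c1's peers cover all but 2 ⇒ r4c1=2.
Step 18. [r3c5∈{4}] r3c5's peers cover all but 4, so r3c5=4.
Step 19. [r2c6∈{2}] nothing but 2 survives at r2c6, so r2c6=2.

Answer: 4 5 2 1 6 3 / 6 3 1 4 5 2 / 3 1 5 2 4 6 / 2 4 6 5 3 1 / 1 6 4 3 2 5 / 5 2 3 6 1 4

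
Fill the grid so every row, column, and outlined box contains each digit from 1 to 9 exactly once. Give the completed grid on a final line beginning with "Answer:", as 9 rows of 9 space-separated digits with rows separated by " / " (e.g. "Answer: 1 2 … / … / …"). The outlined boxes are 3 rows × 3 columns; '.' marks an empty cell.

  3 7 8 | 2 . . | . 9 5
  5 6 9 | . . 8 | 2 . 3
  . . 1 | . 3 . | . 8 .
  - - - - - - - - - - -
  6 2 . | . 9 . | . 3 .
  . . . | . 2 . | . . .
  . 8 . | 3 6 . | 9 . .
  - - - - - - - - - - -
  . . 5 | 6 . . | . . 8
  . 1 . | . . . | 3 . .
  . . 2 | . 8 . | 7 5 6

Step 1. [r6c6∈{1,4,5,7}] r6c6 is the only open cell in row 6 admitting 5, so r6c6=5.
Step 2. [r3c2∈{4}] r3c2's peers cover all but 4, so r3c2=4.
Step 3. [r3c9∈{7}] r3c9's peers cover all but 7, so r3c9=7.
Step 4. [r8c9∈{2,4,9}] in col 9, 9 fits only at r8c9. So r8c9=9.
Step 5. [r4c7∈{1,4,5,8}] r4c7 is the only open cell in row 4 admitting 5. So r4c7=5.
Step 6. [r5c7∈{1,4,6,8}] 8 has one home in col 7: r5c7 ⇒ r5c7=8.
Step 7. [r8c5∈{4,5,7}] across col 5, 5 lands solely at r8c5. So r8c5=5.
Step 8. [r5c8∈{1,4,6,7}] in row 5, 6 fits only at r5c8. So r5c8=6.
Step 9. [r6c8∈{1,2,4,7}] across col 8, 7 lands solely at r6c8 ⇒ r6c8=7.
Step 10. [r6c3∈{4}] r6c3's peers cover all but 4, so r6c3=4.
Step 11. [r4c3∈{7}] r4c3 is down to just 7. So r4c3=7.
Step 12. [r6c1∈{1}] r6c1's peers cover all but 1. So r6c1=1.
Step 13. [r5c1∈{9}] nothing but 9 survives at r5c1 ⇒ r5c1=9.
Step 14. [r9c1∈{4}] r9c1 is down to just 4 ⇒ r9c1=4.
Step 15. [r7c1∈{7}] r7c1 is down to just 7 ⇒ r7c1=7.
Step 16. [r2c5∈{1,4,7}] col 5 places 7 nowhere but r2c5. So r2c5=7.
Step 17. [r4c4∈{1,4,8}] r4c4 is the only open cell in row 4 admitting 8, so r4c4=8.
Step 18. [r3c7∈{6}] r3c7's peers cover all but 6 ⇒ r3c7=6.
Step 19. [r3c6∈{9}] nothing but 9 survives at r3c6, so r3c6=9.
Step 20. [r1c6∈{1,4,6}] in row 1, 6 fits only at r1c6, so r1c6=6.
Step 21. [r7c2∈{3,9}] 9 has one home in row 7: r7c2 ⇒ r7c2=9.
Step 22. [r7c6∈{1,2,3,4}] row 7 places 3 nowhere but r7c6, so r7c6=3.
Step 23. [r9c6∈{1}] r9c6 has the single candidate 1 ⇒ r9c6=1.
Step 24. [r7c5∈{4}] nothing but 4 survives at r7c5, so r7c5=4.
Step 25. [r5c4∈{1,4,7}] in box 5, 1 fits only at r5c4, so r5c4=1.
Step 26. [r2c8∈{1,4}] r2c8 is the only open cell in row 2 admitting 1. So r2c8=1.
Step 27. [r4c6∈{4}] r4c6 is down to just 4, so r4c6=4.
Step 28. [r8c6∈{2,7}] 2 has one home in col 6: r8c6, so r8c6=2.
Step 29. [r5c2∈{3,5}] 5 has one home in row 5: r5c2 ⇒ r5c2=5.
Step 30. [r5c3∈{3}] r5c3 has the single candidate 3. So r5c3=3.
Step 31. [r4c9∈{1}] r4c9's peers cover all but 1, so r4c9=1.
Step 32. [r8c4∈{7}] only 7 remains possible at r8c4 ⇒ r8c4=7.
Step 33. [r8c1∈{8}] r8c1 has the single candidate 8, so r8c1=8.
Step 34. [r8c3∈{6}] r8c3 is down to just 6, so r8c3=6.
Step 35. [r1c7∈{4}] r1c7 is down to just 4, so r1c7=4.
Step 36. [r2c4∈{4}] r2c4's peers cover all but 4. So r2c4=4.
Step 37. [r1c5∈{1}] r1c5's peers cover all but 1. So r1c5=1.
Step 38. [r3c1∈{2}] nothing but 2 survives at r3c1, so r3c1=2.
Step 39. [r5c9∈{4}] only 4 remains possible at r5c9 ⇒ r5c9=4.
Step 40. [r7c8∈{2}] nothing but 2 survives at r7c8 ⇒ r7c8=2.
Step 41. [r9c4∈{9}] only 9 remains possible at r9c4 ⇒ r9c4=9.
Step 42. [r7c7∈{1}] r7c7 is down to just 1 ⇒ r7c7=1.
Step 43. [r8c8∈{4}] only 4 remains possible at r8c8 ⇒ r8c8=4.
Step 44. [r9c2∈{3}] nothing but 3 survives at r9c2. So r9c2=3.
Step 45. [r5c6∈{7}] r5c6's peers cover all but 7. So r5c6=7.
Step 46. [r3c4∈{5}] only 5 remains possible at r3c4, so r3c4=5.
Step 47. [r6c9∈{2}] r6c9's peers cover all but 2 ⇒ r6c9=2.

Answer: 3 7 8 2 1 6 4 9 5 / 5 6 9 4 7 8 2 1 3 / 2 4 1 5 3 9 6 8 7 / 6 2 7 8 9 4 5 3 1 / 9 5 3 1 2 7 8 6 4 / 1 8 4 3 6 5 9 7 2 / 7 9 5 6 4 3 1 2 8 / 8 1 6 7 5 2 3 4 9 / 4 3 2 9 8 1 7 5 6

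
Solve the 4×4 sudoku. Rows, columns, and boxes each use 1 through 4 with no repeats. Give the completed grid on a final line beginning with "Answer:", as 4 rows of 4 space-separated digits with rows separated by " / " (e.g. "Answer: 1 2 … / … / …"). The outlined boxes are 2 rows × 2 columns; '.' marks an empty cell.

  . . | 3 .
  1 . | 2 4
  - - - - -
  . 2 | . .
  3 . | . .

Step 1. [r3c1∈{4}] only 4 remains possible at r3c1. So r3c1=4.
Step 2. [r3c3∈{1}] only 1 remains possible at r3c3 ⇒ r3c3=1.
Step 3. [r4c4∈{2}] r4c4 is down to just 2, so r4c4=2.
Step 4. [r2c2∈{3}] only 3 remains possible at r2c2. So r2c2=3.
Step 5. [r1c2∈{4}] r1c2's peers cover all but 4, so r1c2=4.
Step 6. [r4c2∈{1}] r4c2's peers cover all but 1 ⇒ r4c2=1.
Step 7. [r1c4∈{1}] only 1 remains possible at r1c4. So r1c4=1.
Step 8. [r4c3∈{4}] r4c3 is down to just 4. So r4c3=4.
Step 9. [r1c1∈{2}] r1c1's peers cover all but 2 ⇒ r1c1=2.
Step 10. [r3c4∈{3}] r3c4 has the single candidate 3 ⇒ r3c4=3.

Answer: 2 4 3 1 / 1 3 2 4 / 4 2 1 3 / 3 1 4 2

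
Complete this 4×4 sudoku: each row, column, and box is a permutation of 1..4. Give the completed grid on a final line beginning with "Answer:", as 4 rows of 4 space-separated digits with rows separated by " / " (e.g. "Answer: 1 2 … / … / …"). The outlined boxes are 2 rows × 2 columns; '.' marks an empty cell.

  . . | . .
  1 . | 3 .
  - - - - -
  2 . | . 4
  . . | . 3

Step 1. [r2c2∈{2,4}] r2c2 is the only open cell in row 2 admitting 4, so r2c2=4.
Step 2. [r3c3∈{1}] r3c3's peers cover all but 1, so r3c3=1.
Step 3. [r1c2∈{2,3}] col 2 places 2 nowhere but r1c2. So r1c2=2.
Step 4. [r1c3∈{4}] nothing but 4 survives at r1c3, so r1c3=4.
Step 5. [r1c4∈{1}] r1c4 is down to just 1. So r1c4=1.
Step 6. [r4c1∈{4}] only 4 remains possible at r4c1. So r4c1=4.
Step 7. [r1c1∈{3}] r1c1 is down to just 3, so r1c1=3.
Step 8. [r3c2∈{3}] r3c2 is down to just 3. So r3c2=3.
Step 9. [r4c3∈{2}] r4c3's peers cover all but 2. So r4c3=2.
Step 10. [r4c2∈{1}] nothing but 1 survives at r4c2 ⇒ r4c2=1.
Step 11. [r2c4∈{2}] r2c4 has the single candidate 2, so r2c4=2.

Answer: 3 2 4 1 / 1 4 3 2 / 2 3 1 4 / 4 1 2 3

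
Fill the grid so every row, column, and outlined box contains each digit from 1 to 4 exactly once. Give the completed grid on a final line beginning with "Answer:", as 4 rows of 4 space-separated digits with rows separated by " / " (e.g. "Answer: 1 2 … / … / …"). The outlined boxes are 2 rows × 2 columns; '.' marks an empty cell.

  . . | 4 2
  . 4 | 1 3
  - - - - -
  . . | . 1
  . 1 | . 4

Step 1. [r3c2∈{2,3}] across col 2, 2 lands solely at r3c2. So r3c2=2.
Step 2. [r4c1∈{3}] nothing but 3 survives at r4c1 ⇒ r4c1=3.
Step 3. [r2c1∈{2}] nothing but 2 survives at r2c1 ⇒ r2c1=2.
Step 4. [r1c1∈{1}] r1c1 is down to just 1 ⇒ r1c1=1.
Step 5. [r3c1∈{4}] r3c1's peers cover all but 4. So r3c1=4.
Step 6. [r3c3∈{3}] r3c3 is down to just 3. So r3c3=3.
Step 7. [r4c3∈{2}] r4c3 has the single candidate 2. So r4c3=2.
Step 8. [r1c2∈{3}] only 3 remains possible at r1c2. So r1c2=3.

Answer: 1 3 4 2 / 2 4 1 3 / 4 2 3 1 / 3 1 2 4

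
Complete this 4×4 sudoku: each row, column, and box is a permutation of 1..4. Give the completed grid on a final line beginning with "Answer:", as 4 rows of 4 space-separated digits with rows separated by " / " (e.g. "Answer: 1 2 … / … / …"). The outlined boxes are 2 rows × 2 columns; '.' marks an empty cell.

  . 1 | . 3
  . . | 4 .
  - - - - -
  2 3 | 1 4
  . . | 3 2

Step 1. [r4c2∈{4}] r4c2 has the single candidate 4, so r4c2=4.
Step 2. [r2c2∈{2}] r2c2 has the single candidate 2 ⇒ r2c2=2.
Step 3. [r1c1∈{4}] nothing but 4 survives at r1c1 ⇒ r1c1=4.
Step 4. [r2c4∈{1}] nothing but 1 survives at r2c4. So r2c4=1.
Step 5. [r4c1∈{1}] r4c1 has the single candidate 1. So r4c1=1.
Step 6. [r1c3∈{2}] r1c3's peers cover all but 2. So r1c3=2.
Step 7. [r2c1∈{3}] r2c1 is down to just 3 ⇒ r2c1=3.

Answer: 4 1 2 3 / 3 2 4 1 / 2 3 1 4 / 1 4 3 2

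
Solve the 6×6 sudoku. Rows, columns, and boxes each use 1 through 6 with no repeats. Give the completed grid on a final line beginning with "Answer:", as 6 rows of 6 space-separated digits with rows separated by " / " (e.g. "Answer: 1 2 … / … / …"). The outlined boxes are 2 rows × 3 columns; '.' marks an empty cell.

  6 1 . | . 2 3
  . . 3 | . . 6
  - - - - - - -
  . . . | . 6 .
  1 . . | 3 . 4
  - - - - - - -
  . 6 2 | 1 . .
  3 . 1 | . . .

Step 1. [r4c5∈{5}] r4c5's peers cover all but 5. So r4c5=5.
Step 2. [r3c4∈{2}] only 2 remains possible at r3c4, so r3c4=2.
Step 3. [r6c5∈{4}] r6c5 is down to just 4. So r6c5=4.
Step 4. [r6c2∈{5}] r6c2 has the single candidate 5. So r6c2=5.
Step 5. [r2c1∈{2,4,5}] 2 has one home in col 1: r2c1. So r2c1=2.
Step 6. [r1c3∈{4,5}] 5 has one home in box 1: r1c3. So r1c3=5.
Step 7. [r3c3∈{4}] nothing but 4 survives at r3c3 ⇒ r3c3=4.
Step 8. [r1c4∈{4}] r1c4's peers cover all but 4, so r1c4=4.
Step 9. [r3c1∈{5}] nothing but 5 survives at r3c1 ⇒ r3c1=5.
Step 10. [r4c2∈{2}] nothing but 2 survives at r4c2. So r4c2=2.
Step 11. [r3c2∈{3}] r3c2 is down to just 3, so r3c2=3.
Step 12. [r5c1∈{4}] r5c1's peers cover all but 4 ⇒ r5c1=4.
Step 13. [r6c6∈{2}] r6c6 has the single candidate 2. So r6c6=2.
Step 14. [r5c5∈{3}] r5c5's peers cover all but 3. So r5c5=3.
Step 15. [r2c2∈{4}] r2c2 is down to just 4, so r2c2=4.
Step 16. [r3c6∈{1}] nothing but 1 survives at r3c6. So r3c6=1.
Step 17. [r5c6∈{5}] r5c6 is down to just 5 ⇒ r5c6=5.
Step 18. [r6c4∈{6}] only 6 remains possible at r6c4, so r6c4=6.
Step 19. [r2c4∈{5}] r2c4 is down to just 5. So r2c4=5.
Step 20. [r2c5∈{1}] nothing but 1 survives at r2c5. So r2c5=1.
Step 21. [r4c3∈{6}] r4c3 has the single candidate 6. So r4c3=6.

Answer: 6 1 5 4 2 3 / 2 4 3 5 1 6 / 5 3 4 2 6 1 / 1 2 6 3 5 4 / 4 6 2 1 3 5 / 3 5 1 6 4 2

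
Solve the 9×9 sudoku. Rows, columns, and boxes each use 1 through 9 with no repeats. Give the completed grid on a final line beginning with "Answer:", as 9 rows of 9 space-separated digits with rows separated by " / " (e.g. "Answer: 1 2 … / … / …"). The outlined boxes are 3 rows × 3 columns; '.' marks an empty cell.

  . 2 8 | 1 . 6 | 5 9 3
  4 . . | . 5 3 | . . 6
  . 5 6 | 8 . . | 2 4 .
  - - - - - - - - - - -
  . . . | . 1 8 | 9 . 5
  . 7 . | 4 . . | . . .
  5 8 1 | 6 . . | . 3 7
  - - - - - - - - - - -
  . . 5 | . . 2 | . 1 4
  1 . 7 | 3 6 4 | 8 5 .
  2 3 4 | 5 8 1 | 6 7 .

Step 1. [r3c6∈{7,9}] col 6 places 7 nowhere but r3c6, so r3c6=7.
Step 2. [r3c5∈{9}] only 9 remains possible at r3c5, so r3c5=9.
Step 3. [r8c2∈{9}] nothing but 9 survives at r8c2. So r8c2=9.
Step 4. [r5c1∈{3,6,9}] across col 1, 9 lands solely at r5c1 ⇒ r5c1=9.
Step 5. [r5c8∈{2,6,8}] row 5 places 6 nowhere but r5c8, so r5c8=6.
Step 6. [r4c8∈{2}] r4c8 has the single candidate 2, so r4c8=2.
Step 7. [r5c3∈{2,3}] across col 3, 2 lands solely at r5c3, so r5c3=2.
Step 8. [r5c7∈{1}] only 1 remains possible at r5c7 ⇒ r5c7=1.
Step 9. [r7c2∈{6}] r7c2's peers cover all but 6 ⇒ r7c2=6.
Step 10. [r4c1∈{3,6}] in row 4, 6 fits only at r4c1 ⇒ r4c1=6.
Step 11. [r4c4∈{7}] only 7 remains possible at r4c4. So r4c4=7.
Step 12. [r5c5∈{3}] r5c5's peers cover all but 3 ⇒ r5c5=3.
Step 13. [r6c6∈{9}] r6c6 is down to just 9 ⇒ r6c6=9.
Step 14. [r2c3∈{9}] r2c3 has the single candidate 9 ⇒ r2c3=9.
Step 15. [r6c5∈{2}] r6c5 is down to just 2. So r6c5=2.
Step 16. [r3c9∈{1}] nothing but 1 survives at r3c9 ⇒ r3c9=1.
Step 17. [r7c1∈{8}] only 8 remains possible at r7c1 ⇒ r7c1=8.
Step 18. [r6c7∈{4}] r6c7's peers cover all but 4 ⇒ r6c7=4.
Step 19. [r2c4∈{2}] r2c4 is down to just 2. So r2c4=2.
Step 20. [r5c9∈{8}] nothing but 8 survives at r5c9, so r5c9=8.
Step 21. [r1c1∈{7}] nothing but 7 survives at r1c1 ⇒ r1c1=7.
Step 22. [r2c8∈{8}] r2c8's peers cover all but 8 ⇒ r2c8=8.
Step 23. [r2c2∈{1}] r2c2's peers cover all but 1. So r2c2=1.
Step 24. [r8c9∈{2}] r8c9's peers cover all but 2 ⇒ r8c9=2.
Step 25. [r1c5∈{4}] nothing but 4 survives at r1c5 ⇒ r1c5=4.
Step 26. [r7c4∈{9}] r7c4 is down to just 9, so r7c4=9.
Step 27. [r2c7∈{7}] r2c7 has the single candidate 7, so r2c7=7.
Step 28. [r4c3∈{3}] r4c3 is down to just 3 ⇒ r4c3=3.
Step 29. [r7c5∈{7}] nothing but 7 survives at r7c5. So r7c5=7.
Step 30. [r3c1∈{3}] only 3 remains possible at r3c1, so r3c1=3.
Step 31. [r4c2∈{4}] r4c2's peers cover all but 4, so r4c2=4.
Step 32. [r9c9∈{9}] only 9 remains possible at r9c9. So r9c9=9.
Step 33. [r7c7∈{3}] r7c7's peers cover all but 3 ⇒ r7c7=3.
Step 34. [r5c6∈{5}] r5c6 has the single candidate 5. So r5c6=5.

Answer: 7 2 8 1 4 6 5 9 3 / 4 1 9 2 5 3 7 8 6 / 3 5 6 8 9 7 2 4 1 / 6 4 3 7 1 8 9 2 5 / 9 7 2 4 3 5 1 6 8 / 5 8 1 6 2 9 4 3 7 / 8 6 5 9 7 2 3 1 4 / 1 9 7 3 6 4 8 5 2 / 2 3 4 5 8 1 6 7 9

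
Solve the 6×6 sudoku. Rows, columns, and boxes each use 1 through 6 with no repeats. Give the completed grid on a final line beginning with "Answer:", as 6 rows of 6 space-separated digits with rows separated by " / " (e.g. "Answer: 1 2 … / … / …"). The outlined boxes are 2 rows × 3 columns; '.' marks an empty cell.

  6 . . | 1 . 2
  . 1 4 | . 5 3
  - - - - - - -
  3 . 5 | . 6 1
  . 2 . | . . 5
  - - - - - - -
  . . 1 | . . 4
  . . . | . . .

Step 1. [r6c3∈{2,3,6}] across col 3, 2 lands solely at r6c3, so r6c3=2.
Step 2. [r5c1∈{5}] r5c1 has the single candidate 5 ⇒ r5c1=5.
Step 3. [r3c2∈{4}] only 4 remains possible at r3c2. So r3c2=4.
Step 4. [r6c6∈{6}] r6c6 is down to just 6 ⇒ r6c6=6.
Step 5. [r6c2∈{3}] r6c2 is down to just 3. So r6c2=3.
Step 6. [r5c5∈{2,3}] r5c5 is the only open cell in col 5 admitting 2 ⇒ r5c5=2.
Step 7. [r4c5∈{3,4}] r4c5 is the only open cell in col 5 admitting 3, so r4c5=3.
Step 8. [r6c1∈{4}] only 4 remains possible at r6c1, so r6c1=4.
Step 9. [r4c4∈{4}] r4c4 has the single candidate 4. So r4c4=4.
Step 10. [r2c1∈{2}] r2c1's peers cover all but 2. So r2c1=2.
Step 11. [r2c4∈{6}] r2c4's peers cover all but 6 ⇒ r2c4=6.
Step 12. [r1c3∈{3}] r1c3 is down to just 3. So r1c3=3.
Step 13. [r5c4∈{3}] nothing but 3 survives at r5c4. So r5c4=3.
Step 14. [r6c4∈{5}] nothing but 5 survives at r6c4, so r6c4=5.
Step 15. [r1c2∈{5}] r1c2 has the single candidate 5, so r1c2=5.
Step 16. [r1c5∈{4}] nothing but 4 survives at r1c5, so r1c5=4.
Step 17. [r3c4∈{2}] r3c4's peers cover all but 2, so r3c4=2.
Step 18. [r4c3∈{6}] r4c3 has the single candidate 6. So r4c3=6.
Step 19. [r5c2∈{6}] r5c2 has the single candidate 6 ⇒ r5c2=6.
Step 20. [r6c5∈{1}] nothing but 1 survives at r6c5 ⇒ r6c5=1.
Step 21. [r4c1∈{1}] nothing but 1 survives at r4c1. So r4c1=1.

Answer: 6 5 3 1 4 2 / 2 1 4 6 5 3 / 3 4 5 2 6 1 / 1 2 6 4 3 5 / 5 6 1 3 2 4 / 4 3 2 5 1 6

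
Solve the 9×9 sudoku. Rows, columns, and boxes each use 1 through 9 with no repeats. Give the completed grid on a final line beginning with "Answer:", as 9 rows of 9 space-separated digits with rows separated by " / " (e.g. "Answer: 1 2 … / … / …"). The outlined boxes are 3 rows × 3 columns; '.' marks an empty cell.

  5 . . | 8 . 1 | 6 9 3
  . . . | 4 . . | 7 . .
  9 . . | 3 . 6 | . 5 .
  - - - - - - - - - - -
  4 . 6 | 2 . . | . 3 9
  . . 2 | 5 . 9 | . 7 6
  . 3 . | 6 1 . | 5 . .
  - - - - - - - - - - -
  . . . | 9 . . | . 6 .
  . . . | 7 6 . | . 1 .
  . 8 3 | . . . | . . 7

Step 1. [r8c1∈{2}] nothing but 2 survives at r8c1 ⇒ r8c1=2.
Step 2. [r5c2∈{1}] r5c2 is down to just 1 ⇒ r5c2=1.
Step 3. [r5c1∈{8}] r5c1's peers cover all but 8 ⇒ r5c1=8.
Step 4. [r5c7∈{4}] nothing but 4 survives at r5c7. So r5c7=4.
Step 5. [r3c9∈{1,2,4,8}] across box 3, 4 lands solely at r3c9 ⇒ r3c9=4.
Step 6. [r2c9∈{1,2,8}] col 9 places 1 nowhere but r2c9. So r2c9=1.
Step 7. [r6c6∈{4,7,8}] row 6 places 4 nowhere but r6c6, so r6c6=4.
Step 8. [r8c2∈{4,5,9}] across col 2, 9 lands solely at r8c2. So r8c2=9.
Step 9. [r8c3∈{4,5}] row 8 places 4 nowhere but r8c3, so r8c3=4.
Step 10. [r7c3∈{1,5,7}] col 3 places 5 nowhere but r7c3 ⇒ r7c3=5.
Step 11. [r1c3∈{7}] r1c3 has the single candidate 7, so r1c3=7.
Step 12. [r1c5∈{2}] r1c5 has the single candidate 2 ⇒ r1c5=2.
Step 13. [r4c6∈{7,8}] in col 6, 7 fits only at r4c6. So r4c6=7.
Step 14. [r2c6∈{5}] r2c6's peers cover all but 5. So r2c6=5.
Step 15. [r7c5∈{3,4,8}] r7c5 is the only open cell in row 7 admitting 4. So r7c5=4.
Step 16. [r9c6∈{2}] only 2 remains possible at r9c6. So r9c6=2.
Step 17. [r2c3∈{8}] only 8 remains possible at r2c3, so r2c3=8.
Step 18. [r3c7∈{2,8}] in row 3, 8 fits only at r3c7, so r3c7=8.
Step 19. [r8c7∈{3}] r8c7 is down to just 3, so r8c7=3.
Step 20. [r2c2∈{2,6}] r2c2 is the only open cell in col 2 admitting 6 ⇒ r2c2=6.
Step 21. [r7c1∈{1,7}] row 7 places 1 nowhere but r7c1 ⇒ r7c1=1.
Step 22. [r8c6∈{8}] r8c6's peers cover all but 8. So r8c6=8.
Step 23. [r6c8∈{2,8}] col 8 places 8 nowhere but r6c8, so r6c8=8.
Step 24. [r6c9∈{2}] nothing but 2 survives at r6c9, so r6c9=2.
Step 25. [r1c2∈{4}] only 4 remains possible at r1c2 ⇒ r1c2=4.
Step 26. [r2c1∈{3}] r2c1's peers cover all but 3 ⇒ r2c1=3.
Step 27. [r3c5∈{7}] r3c5 is down to just 7, so r3c5=7.
Step 28. [r3c3∈{1}] nothing but 1 survives at r3c3, so r3c3=1.
Step 29. [r7c9∈{8}] only 8 remains possible at r7c9, so r7c9=8.
Step 30. [r7c6∈{3}] r7c6 has the single candidate 3. So r7c6=3.
Step 31. [r9c1∈{6}] nothing but 6 survives at r9c1 ⇒ r9c1=6.
Step 32. [r9c4∈{1}] r9c4 is down to just 1. So r9c4=1.
Step 33. [r8c9∈{5}] only 5 remains possible at r8c9 ⇒ r8c9=5.
Step 34. [r6c1∈{7}] r6c1 is down to just 7. So r6c1=7.
Step 35. [r5c5∈{3}] only 3 remains possible at r5c5, so r5c5=3.
Step 36. [r4c7∈{1}] r4c7's peers cover all but 1, so r4c7=1.
Step 37. [r3c2∈{2}] r3c2's peers cover all but 2. So r3c2=2.
Step 38. [r9c7∈{9}] only 9 remains possible at r9c7, so r9c7=9.
Step 39. [r9c8∈{4}] nothing but 4 survives at r9c8. So r9c8=4.
Step 40. [r9c5∈{5}] r9c5 has the single candidate 5. So r9c5=5.
Step 41. [r4c5∈{8}] r4c5's peers cover all but 8, so r4c5=8.
Step 42. [r2c5∈{9}] r2c5's peers cover all but 9. So r2c5=9.
Step 43. [r4c2∈{5}] only 5 remains possible at r4c2. So r4c2=5.
Step 44. [r6c3∈{9}] nothing but 9 survives at r6c3. So r6c3=9.
Step 45. [r2c8∈{2}] r2c8 is down to just 2 ⇒ r2c8=2.
Step 46. [r7c7∈{2}] only 2 remains possible at r7c7 ⇒ r7c7=2.
Step 47. [r7c2∈{7}] r7c2 is down to just 7 ⇒ r7c2=7.

Answer: 5 4 7 8 2 1 6 9 3 / 3 6 8 4 9 5 7 2 1 / 9 2 1 3 7 6 8 5 4 / 4 5 6 2 8 7 1 3 9 / 8 1 2 5 3 9 4 7 6 / 7 3 9 6 1 4 5 8 2 / 1 7 5 9 4 3 2 6 8 / 2 9 4 7 6 8 3 1 5 / 6 8 3 1 5 2 9 4 7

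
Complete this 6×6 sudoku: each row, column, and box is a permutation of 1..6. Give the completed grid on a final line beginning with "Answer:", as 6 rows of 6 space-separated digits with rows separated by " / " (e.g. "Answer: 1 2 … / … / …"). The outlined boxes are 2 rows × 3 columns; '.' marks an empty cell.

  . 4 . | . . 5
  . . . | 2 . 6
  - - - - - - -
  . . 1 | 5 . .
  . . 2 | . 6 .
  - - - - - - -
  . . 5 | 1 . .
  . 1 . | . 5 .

Step 1. [r2c3∈{3}] nothing but 3 survives at r2c3 ⇒ r2c3=3.
Step 2. [r5c2∈{2,3,6}] col 2 places 2 nowhere but r5c2 ⇒ r5c2=2.
Step 3. [r5c1∈{3,4,6}] in row 5, 6 fits only at r5c1, so r5c1=6.
Step 4. [r6c1∈{3,4}] r6c1 is the only open cell in box 5 admitting 3, so r6c1=3.
Step 5. [r2c5∈{1,4}] r2c5 is the only open cell in row 2 admitting 4. So r2c5=4.
Step 6. [r5c6∈{3,4}] across row 5, 4 lands solely at r5c6. So r5c6=4.
Step 7. [r4c4∈{3,4}] across col 4, 4 lands solely at r4c4 ⇒ r4c4=4.
Step 8. [r2c2∈{5}] r2c2 has the single candidate 5, so r2c2=5.
Step 9. [r1c5∈{1,3}] across col 5, 1 lands solely at r1c5 ⇒ r1c5=1.
Step 10. [r4c2∈{3}] r4c2 is down to just 3 ⇒ r4c2=3.
Step 11. [r3c5∈{2,3}] across col 5, 2 lands solely at r3c5. So r3c5=2.
Step 12. [r6c3∈{4}] r6c3's peers cover all but 4 ⇒ r6c3=4.
Step 13. [r3c6∈{3}] r3c6 is down to just 3, so r3c6=3.
Step 14. [r4c6∈{1}] only 1 remains possible at r4c6. So r4c6=1.
Step 15. [r1c1∈{2}] only 2 remains possible at r1c1 ⇒ r1c1=2.
Step 16. [r4c1∈{5}] r4c1 has the single candidate 5 ⇒ r4c1=5.
Step 17. [r6c6∈{2}] nothing but 2 survives at r6c6. So r6c6=2.
Step 18. [r6c4∈{6}] only 6 remains possible at r6c4, so r6c4=6.
Step 19. [r3c2∈{6}] only 6 remains possible at r3c2. So r3c2=6.
Step 20. [r1c3∈{6}] r1c3's peers cover all but 6, so r1c3=6.
Step 21. [r2c1∈{1}] r2c1's peers cover all but 1, so r2c1=1.
Step 22. [r5c5∈{3}] nothing but 3 survives at r5c5. So r5c5=3.
Step 23. [r3c1∈{4}] only 4 remains possible at r3c1. So r3c1=4.
Step 24. [r1c4∈{3}] r1c4 is down to just 3. So r1c4=3.

Answer: 2 4 6 3 1 5 / 1 5 3 2 4 6 / 4 6 1 5 2 3 / 5 3 2 4 6 1 / 6 2 5 1 3 4 / 3 1 4 6 5 2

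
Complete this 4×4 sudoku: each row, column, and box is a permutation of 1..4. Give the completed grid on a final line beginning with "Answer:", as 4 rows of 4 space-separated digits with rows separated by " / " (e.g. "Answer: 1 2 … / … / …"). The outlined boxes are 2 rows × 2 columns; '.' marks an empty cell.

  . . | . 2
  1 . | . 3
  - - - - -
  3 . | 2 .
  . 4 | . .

Step 1. [r1c3∈{1,4}] in row 1, 1 fits only at r1c3, so r1c3=1.
Step 2. [r3c2∈{1}] r3c2 has the single candidate 1. So r3c2=1.
Step 3. [r4c4∈{1}] r4c4 has the single candidate 1, so r4c4=1.
Step 4. [r4c3∈{3}] r4c3 has the single candidate 3 ⇒ r4c3=3.
Step 5. [r1c1∈{4}] r1c1 is down to just 4. So r1c1=4.
Step 6. [r1c2∈{3}] nothing but 3 survives at r1c2 ⇒ r1c2=3.
Step 7. [r2c3∈{4}] r2c3 has the single candidate 4, so r2c3=4.
Step 8. [r4c1∈{2}] r4c1 has the single candidate 2. So r4c1=2.
Step 9. [r2c2∈{2}] only 2 remains possible at r2c2 ⇒ r2c2=2.
Step 10. [r3c4∈{4}] r3c4's peers cover all but 4 ⇒ r3c4=4.

Answer: 4 3 1 2 / 1 2 4 3 / 3 1 2 4 / 2 4 3 1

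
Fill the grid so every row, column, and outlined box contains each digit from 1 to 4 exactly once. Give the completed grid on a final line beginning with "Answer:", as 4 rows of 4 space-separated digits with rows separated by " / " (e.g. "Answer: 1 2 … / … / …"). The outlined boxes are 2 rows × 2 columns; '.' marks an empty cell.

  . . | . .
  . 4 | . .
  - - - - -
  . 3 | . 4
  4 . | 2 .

Step 1. [r3c3∈{1}] r3c3 is down to just 1 ⇒ r3c3=1.
Step 2. [r1c2∈{1,2}] 2 has one home in col 2: r1c2 ⇒ r1c2=2.
Step 3. [r2c3∈{3}] nothing but 3 survives at r2c3. So r2c3=3.
Step 4. [r1c4∈{1}] only 1 remains possible at r1c4 ⇒ r1c4=1.
Step 5. [r3c1∈{2}] only 2 remains possible at r3c1, so r3c1=2.
Step 6. [r1c3∈{4}] r1c3 has the single candidate 4. So r1c3=4.
Step 7. [r2c1∈{1}] r2c1's peers cover all but 1 ⇒ r2c1=1.
Step 8. [r2c4∈{2}] r2c4 is down to just 2. So r2c4=2.
Step 9. [r4c4∈{3}] r4c4 has the single candidate 3. So r4c4=3.
Step 10. [r4c2∈{1}] r4c2's peers cover all but 1. So r4c2=1.
Step 11. [r1c1∈{3}] r1c1 has the single candidate 3, so r1c1=3.

Answer: 3 2 4 1 / 1 4 3 2 / 2 3 1 4 / 4 1 2 3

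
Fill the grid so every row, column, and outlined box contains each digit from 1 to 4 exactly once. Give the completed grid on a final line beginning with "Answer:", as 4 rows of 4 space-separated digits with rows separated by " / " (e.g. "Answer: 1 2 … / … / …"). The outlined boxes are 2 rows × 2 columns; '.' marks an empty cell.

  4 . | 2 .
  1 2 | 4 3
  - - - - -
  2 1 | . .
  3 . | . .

Step 1. [r4c4∈{1,2,4}] 2 has one home in row 4: r4c4. So r4c4=2.
Step 2. [r4c3∈{1}] nothing but 1 survives at r4c3. So r4c3=1.
Step 3. [r3c3∈{3}] r3c3 is down to just 3, so r3c3=3.
Step 4. [r3c4∈{4}] only 4 remains possible at r3c4 ⇒ r3c4=4.
Step 5. [r1c4∈{1}] r1c4's peers cover all but 1. So r1c4=1.
Step 6. [r4c2∈{4}] nothing but 4 survives at r4c2, so r4c2=4.
Step 7. [r1c2∈{3}] r1c2 has the single candidate 3. So r1c2=3.

Answer: 4 3 2 1 / 1 2 4 3 / 2 1 3 4 / 3 4 1 2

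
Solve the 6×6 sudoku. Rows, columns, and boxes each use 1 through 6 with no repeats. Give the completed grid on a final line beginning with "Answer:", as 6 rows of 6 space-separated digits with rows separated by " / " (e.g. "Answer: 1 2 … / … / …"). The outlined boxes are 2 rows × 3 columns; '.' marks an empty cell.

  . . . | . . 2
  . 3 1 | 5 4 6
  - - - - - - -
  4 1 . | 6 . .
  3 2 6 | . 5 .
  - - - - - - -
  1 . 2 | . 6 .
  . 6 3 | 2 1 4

Step 1. [r6c1∈{5}] r6c1 is down to just 5. So r6c1=5.
Step 2. [r1c2∈{4,5}] in col 2, 5 fits only at r1c2, so r1c2=5.
Step 3. [r1c5∈{3}] only 3 remains possible at r1c5. So r1c5=3.
Step 4. [r4c6∈{1}] r4c6's peers cover all but 1, so r4c6=1.
Step 5. [r5c6∈{3,5}] in row 5, 5 fits only at r5c6. So r5c6=5.
Step 6. [r4c4∈{4}] r4c4's peers cover all but 4, so r4c4=4.
Step 7. [r1c1∈{6}] nothing but 6 survives at r1c1. So r1c1=6.
Step 8. [r1c4∈{1}] r1c4's peers cover all but 1. So r1c4=1.
Step 9. [r3c6∈{3}] r3c6 is down to just 3, so r3c6=3.
Step 10. [r2c1∈{2}] only 2 remains possible at r2c1 ⇒ r2c1=2.
Step 11. [r5c4∈{3}] r5c4's peers cover all but 3, so r5c4=3.
Step 12. [r1c3∈{4}] r1c3 has the single candidate 4. So r1c3=4.
Step 13. [r3c3∈{5}] r3c3's peers cover all but 5, so r3c3=5.
Step 14. [r5c2∈{4}] r5c2 has the single candidate 4, so r5c2=4.
Step 15. [r3c5∈{2}] r3c5 is down to just 2. So r3c5=2.

Answer: 6 5 4 1 3 2 / 2 3 1 5 4 6 / 4 1 5 6 2 3 / 3 2 6 4 5 1 / 1 4 2 3 6 5 / 5 6 3 2 1 4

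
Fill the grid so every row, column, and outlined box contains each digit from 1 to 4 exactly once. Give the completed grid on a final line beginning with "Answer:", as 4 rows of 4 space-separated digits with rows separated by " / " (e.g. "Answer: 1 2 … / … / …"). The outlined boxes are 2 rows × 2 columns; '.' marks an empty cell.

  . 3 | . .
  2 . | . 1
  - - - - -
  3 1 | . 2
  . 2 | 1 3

Step 1. [r1c4∈{4}] nothing but 4 survives at r1c4. So r1c4=4.
Step 2. [r4c1∈{4}] r4c1 is down to just 4, so r4c1=4.
Step 3. [r1c1∈{1}] only 1 remains possible at r1c1 ⇒ r1c1=1.
Step 4. [r2c3∈{3}] nothing but 3 survives at r2c3 ⇒ r2c3=3.
Step 5. [r2c2∈{4}] r2c2 is down to just 4 ⇒ r2c2=4.
Step 6. [r1c3∈{2}] nothing but 2 survives at r1c3. So r1c3=2.
Step 7. [r3c3∈{4}] nothing but 4 survives at r3c3. So r3c3=4.

Answer: 1 3 2 4 / 2 4 3 1 / 3 1 4 2 / 4 2 1 3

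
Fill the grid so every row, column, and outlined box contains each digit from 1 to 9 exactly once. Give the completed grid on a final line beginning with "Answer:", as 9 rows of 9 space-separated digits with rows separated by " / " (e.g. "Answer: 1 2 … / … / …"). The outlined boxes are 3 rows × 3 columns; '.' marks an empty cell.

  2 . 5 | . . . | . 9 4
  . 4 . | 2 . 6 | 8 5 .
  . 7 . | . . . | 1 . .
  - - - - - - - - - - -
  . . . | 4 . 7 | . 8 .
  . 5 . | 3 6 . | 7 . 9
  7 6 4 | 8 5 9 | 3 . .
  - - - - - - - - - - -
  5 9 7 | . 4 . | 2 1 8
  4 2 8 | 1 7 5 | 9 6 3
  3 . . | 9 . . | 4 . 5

Step 1. [r1c2∈{1,3,8}] in col 2, 8 fits only at r1c2. So r1c2=8.
Step 2. [r6c8∈{2}] r6c8's peers cover all but 2. So r6c8=2.
Step 3. [r3c1∈{6,9}] col 1 places 6 nowhere but r3c1 ⇒ r3c1=6.
Step 4. [r3c8∈{3}] r3c8 is down to just 3, so r3c8=3.
Step 5. [r2c3∈{1,3,9}] across box 1, 3 lands solely at r2c3, so r2c3=3.
Step 6. [r2c1∈{1,9}] across box 1, 1 lands solely at r2c1, so r2c1=1.
Step 7. [r9c2∈{1}] r9c2's peers cover all but 1, so r9c2=1.
Step 8. [r4c9∈{1,6}] across col 9, 6 lands solely at r4c9. So r4c9=6.
Step 9. [r1c5∈{1,3}] r1c5 is the only open cell in col 5 admitting 3 ⇒ r1c5=3.
Step 10. [r4c5∈{1,2}] r4c5 is the only open cell in col 5 admitting 1 ⇒ r4c5=1.
Step 11. [r3c3∈{9}] r3c3's peers cover all but 9, so r3c3=9.
Step 12. [r3c5∈{8}] r3c5 has the single candidate 8, so r3c5=8.
Step 13. [r5c6∈{2}] r5c6 has the single candidate 2, so r5c6=2.
Step 14. [r7c6∈{3}] r7c6 is down to just 3. So r7c6=3.
Step 15. [r4c1∈{9}] nothing but 9 survives at r4c1. So r4c1=9.
Step 16. [r5c3∈{1}] only 1 remains possible at r5c3 ⇒ r5c3=1.
Step 17. [r9c6∈{8}] nothing but 8 survives at r9c6, so r9c6=8.
Step 18. [r9c5∈{2}] nothing but 2 survives at r9c5, so r9c5=2.
Step 19. [r5c8∈{4}] r5c8 has the single candidate 4 ⇒ r5c8=4.
Step 20. [r2c5∈{9}] r2c5's peers cover all but 9 ⇒ r2c5=9.
Step 21. [r6c9∈{1}] r6c9 is down to just 1 ⇒ r6c9=1.
Step 22. [r9c3∈{6}] r9c3 has the single candidate 6, so r9c3=6.
Step 23. [r5c1∈{8}] r5c1 is down to just 8, so r5c1=8.
Step 24. [r3c6∈{4}] only 4 remains possible at r3c6 ⇒ r3c6=4.
Step 25. [r9c8∈{7}] r9c8 has the single candidate 7 ⇒ r9c8=7.
Step 26. [r2c9∈{7}] only 7 remains possible at r2c9, so r2c9=7.
Step 27. [r4c7∈{5}] r4c7 has the single candidate 5. So r4c7=5.
Step 28. [r1c6∈{1}] r1c6's peers cover all but 1, so r1c6=1.
Step 29. [r7c4∈{6}] nothing but 6 survives at r7c4, so r7c4=6.
Step 30. [r3c9∈{2}] r3c9 is down to just 2 ⇒ r3c9=2.
Step 31. [r3c4∈{5}] nothing but 5 survives at r3c4, so r3c4=5.
Step 32. [r1c7∈{6}] r1c7's peers cover all but 6 ⇒ r1c7=6.
Step 33. [r4c3∈{2}] r4c3 is down to just 2. So r4c3=2.
Step 34. [r4c2∈{3}] r4c2 has the single candidate 3. So r4c2=3.
Step 35. [r1c4∈{7}] r1c4 has the single candidate 7 ⇒ r1c4=7.

Answer: 2 8 5 7 3 1 6 9 4 / 1 4 3 2 9 6 8 5 7 / 6 7 9 5 8 4 1 3 2 / 9 3 2 4 1 7 5 8 6 / 8 5 1 3 6 2 7 4 9 / 7 6 4 8 5 9 3 2 1 / 5 9 7 6 4 3 2 1 8 / 4 2 8 1 7 5 9 6 3 / 3 1 6 9 2 8 4 7 5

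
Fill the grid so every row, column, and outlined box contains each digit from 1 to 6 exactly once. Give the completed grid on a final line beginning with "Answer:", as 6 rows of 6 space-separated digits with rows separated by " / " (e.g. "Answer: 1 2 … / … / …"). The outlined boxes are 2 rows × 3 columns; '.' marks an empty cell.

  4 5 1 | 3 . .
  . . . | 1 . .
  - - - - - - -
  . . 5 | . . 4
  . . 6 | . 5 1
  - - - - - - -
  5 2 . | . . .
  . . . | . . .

Step 1. [r3c5∈{2,3,6}] in box 4, 3 fits only at r3c5, so r3c5=3.
Step 2. [r2c5∈{2,4,6}] r2c5 is the only open cell in row 2 admitting 4 ⇒ r2c5=4.
Step 3. [r6c4∈{2,4,5,6}] across col 4, 5 lands solely at r6c4. So r6c4=5.
Step 4. [r2c3∈{2,3}] 2 has one home in col 3: r2c3, so r2c3=2.
Step 5. [r3c2∈{1}] r3c2's peers cover all but 1. So r3c2=1.
Step 6. [r6c1∈{1,3,6}] 1 has one home in col 1: r6c1, so r6c1=1.
Step 7. [r6c2∈{3,4,6}] in box 5, 6 fits only at r6c2, so r6c2=6.
Step 8. [r3c4∈{2,6}] row 3 places 6 nowhere but r3c4 ⇒ r3c4=6.
Step 9. [r6c3∈{3,4}] across row 6, 4 lands solely at r6c3 ⇒ r6c3=4.
Step 10. [r6c5∈{2}] r6c5's peers cover all but 2, so r6c5=2.
Step 11. [r1c5∈{6}] r1c5 has the single candidate 6. So r1c5=6.
Step 12. [r2c2∈{3}] r2c2's peers cover all but 3, so r2c2=3.
Step 13. [r5c3∈{3}] r5c3's peers cover all but 3. So r5c3=3.
Step 14. [r3c1∈{2}] nothing but 2 survives at r3c1. So r3c1=2.
Step 15. [r4c2∈{4}] only 4 remains possible at r4c2. So r4c2=4.
Step 16. [r5c5∈{1}] r5c5 is down to just 1. So r5c5=1.
Step 17. [r5c4∈{4}] r5c4 is down to just 4 ⇒ r5c4=4.
Step 18. [r4c4∈{2}] r4c4 has the single candidate 2. So r4c4=2.
Step 19. [r6c6∈{3}] nothing but 3 survives at r6c6, so r6c6=3.
Step 20. [r2c6∈{5}] r2c6 is down to just 5, so r2c6=5.
Step 21. [r5c6∈{6}] only 6 remains possible at r5c6 ⇒ r5c6=6.
Step 22. [r1c6∈{2}] nothing but 2 survives at r1c6 ⇒ r1c6=2.
Step 23. [r4c1∈{3}] r4c1 has the single candidate 3 ⇒ r4c1=3.
Step 24. [r2c1∈{6}] r2c1 has the single candidate 6. So r2c1=6.

Answer: 4 5 1 3 6 2 / 6 3 2 1 4 5 / 2 1 5 6 3 4 / 3 4 6 2 5 1 / 5 2 3 4 1 6 / 1 6 4 5 2 3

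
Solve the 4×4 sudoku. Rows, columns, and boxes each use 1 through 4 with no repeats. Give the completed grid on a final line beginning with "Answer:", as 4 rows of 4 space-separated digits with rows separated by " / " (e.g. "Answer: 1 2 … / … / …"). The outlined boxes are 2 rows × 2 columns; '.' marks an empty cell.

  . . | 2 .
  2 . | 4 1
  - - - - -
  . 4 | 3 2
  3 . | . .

Step 1. [r3c1∈{1}] r3c1's peers cover all but 1. So r3c1=1.
Step 2. [r1c2∈{1,3}] r1c2 is the only open cell in row 1 admitting 1 ⇒ r1c2=1.
Step 3. [r1c1∈{4}] nothing but 4 survives at r1c1 ⇒ r1c1=4.
Step 4. [r2c2∈{3}] nothing but 3 survives at r2c2. So r2c2=3.
Step 5. [r1c4∈{3}] r1c4 has the single candidate 3. So r1c4=3.
Step 6. [r4c3∈{1}] nothing but 1 survives at r4c3 ⇒ r4c3=1.
Step 7. [r4c4∈{4}] only 4 remains possible at r4c4 ⇒ r4c4=4.
Step 8. [r4c2∈{2}] nothing but 2 survives at r4c2. So r4c2=2.

Answer: 4 1 2 3 / 2 3 4 1 / 1 4 3 2 / 3 2 1 4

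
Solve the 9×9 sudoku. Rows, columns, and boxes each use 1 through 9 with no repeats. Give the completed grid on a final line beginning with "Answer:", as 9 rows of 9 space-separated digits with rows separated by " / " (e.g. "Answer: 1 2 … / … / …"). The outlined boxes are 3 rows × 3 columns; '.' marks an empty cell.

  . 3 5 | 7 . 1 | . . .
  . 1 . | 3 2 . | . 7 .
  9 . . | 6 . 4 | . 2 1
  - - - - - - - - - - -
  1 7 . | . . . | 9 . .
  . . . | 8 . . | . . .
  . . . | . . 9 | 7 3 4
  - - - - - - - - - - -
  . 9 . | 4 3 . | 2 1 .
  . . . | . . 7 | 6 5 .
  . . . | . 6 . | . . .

Step 1. [r3c2∈{8}] r3c2's peers cover all but 8 ⇒ r3c2=8.
Step 2. [r5c8∈{6}] r5c8 has the single candidate 6 ⇒ r5c8=6.
Step 3. [r2c9∈{5,6,8,9}] row 2 places 9 nowhere but r2c9, so r2c9=9.
Step 4. [r1c1∈{2,4,6}] row 1 places 2 nowhere but r1c1 ⇒ r1c1=2.
Step 5. [r3c5∈{5}] r3c5 is down to just 5 ⇒ r3c5=5.
Step 6. [r6c2∈{2,5,6}] across col 2, 6 lands solely at r6c2 ⇒ r6c2=6.
Step 7. [r4c8∈{8}] r4c8 is down to just 8 ⇒ r4c8=8.
Step 8. [r2c6∈{8}] nothing but 8 survives at r2c6. So r2c6=8.
Step 9. [r8c5∈{1,8,9}] r8c5 is the only open cell in col 5 admitting 8 ⇒ r8c5=8.
Step 10. [r7c6∈{5}] r7c6 is down to just 5 ⇒ r7c6=5.
Step 11. [r9c6∈{2}] only 2 remains possible at r9c6, so r9c6=2.
Step 12. [r8c9∈{3}] only 3 remains possible at r8c9 ⇒ r8c9=3.
Step 13. [r8c1∈{4}] r8c1's peers cover all but 4 ⇒ r8c1=4.
Step 14. [r5c2∈{2,4,5}] across col 2, 4 lands solely at r5c2. So r5c2=4.
Step 15. [r5c6∈{3}] only 3 remains possible at r5c6 ⇒ r5c6=3.
Step 16. [r5c1∈{5}] r5c1 is down to just 5, so r5c1=5.
Step 17. [r1c8∈{4}] r1c8 is down to just 4 ⇒ r1c8=4.
Step 18. [r9c1∈{3,7,8}] 3 has one home in col 1: r9c1, so r9c1=3.
Step 19. [r7c1∈{6,7,8}] col 1 places 7 nowhere but r7c1 ⇒ r7c1=7.
Step 20. [r7c9∈{8}] r7c9 has the single candidate 8. So r7c9=8.
Step 21. [r6c4∈{1,2,5}] row 6 places 5 nowhere but r6c4 ⇒ r6c4=5.
Step 22. [r6c3∈{2,8}] 2 has one home in row 6: r6c3. So r6c3=2.
Step 23. [r8c3∈{1}] only 1 remains possible at r8c3, so r8c3=1.
Step 24. [r5c7∈{1}] r5c7's peers cover all but 1 ⇒ r5c7=1.
Step 25. [r9c4∈{1,9}] in row 9, 1 fits only at r9c4, so r9c4=1.
Step 26. [r2c1∈{6}] r2c1 is down to just 6. So r2c1=6.
Step 27. [r4c4∈{2}] r4c4 is down to just 2. So r4c4=2.
Step 28. [r1c5∈{9}] r1c5 is down to just 9 ⇒ r1c5=9.
Step 29. [r4c3∈{3}] only 3 remains possible at r4c3, so r4c3=3.
Step 30. [r3c7∈{3}] r3c7 has the single candidate 3. So r3c7=3.
Step 31. [r1c9∈{6}] r1c9 has the single candidate 6, so r1c9=6.
Step 32. [r5c9∈{2}] r5c9 is down to just 2. So r5c9=2.
Step 33. [r8c2∈{2}] only 2 remains possible at r8c2 ⇒ r8c2=2.
Step 34. [r7c3∈{6}] only 6 remains possible at r7c3 ⇒ r7c3=6.
Step 35. [r1c7∈{8}] nothing but 8 survives at r1c7 ⇒ r1c7=8.
Step 36. [r8c4∈{9}] r8c4's peers cover all but 9, so r8c4=9.
Step 37. [r9c2∈{5}] only 5 remains possible at r9c2 ⇒ r9c2=5.
Step 38. [r9c3∈{8}] r9c3 has the single candidate 8 ⇒ r9c3=8.
Step 39. [r4c6∈{6}] r4c6 has the single candidate 6, so r4c6=6.
Step 40. [r2c7∈{5}] r2c7 has the single candidate 5 ⇒ r2c7=5.
Step 41. [r5c3∈{9}] only 9 remains possible at r5c3, so r5c3=9.
Step 42. [r5c5∈{7}] only 7 remains possible at r5c5 ⇒ r5c5=7.
Step 43. [r9c9∈{7}] only 7 remains possible at r9c9 ⇒ r9c9=7.
Step 44. [r3c3∈{7}] nothing but 7 survives at r3c3, so r3c3=7.
Step 45. [r6c5∈{1}] r6c5's peers cover all but 1. So r6c5=1.
Step 46. [r4c5∈{4}] only 4 remains possible at r4c5 ⇒ r4c5=4.
Step 47. [r6c1∈{8}] r6c1 has the single candidate 8, so r6c1=8.
Step 48. [r9c7∈{4}] r9c7's peers cover all but 4. So r9c7=4.
Step 49. [r4c9∈{5}] only 5 remains possible at r4c9. So r4c9=5.
Step 50. [r9c8∈{9}] only 9 remains possible at r9c8, so r9c8=9.
Step 51. [r2c3∈{4}] r2c3's peers cover all but 4. So r2c3=4.

Answer: 2 3 5 7 9 1 8 4 6 / 6 1 4 3 2 8 5 7 9 / 9 8 7 6 5 4 3 2 1 / 1 7 3 2 4 6 9 8 5 / 5 4 9 8 7 3 1 6 2 / 8 6 2 5 1 9 7 3 4 / 7 9 6 4 3 5 2 1 8 / 4 2 1 9 8 7 6 5 3 / 3 5 8 1 6 2 4 9 7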